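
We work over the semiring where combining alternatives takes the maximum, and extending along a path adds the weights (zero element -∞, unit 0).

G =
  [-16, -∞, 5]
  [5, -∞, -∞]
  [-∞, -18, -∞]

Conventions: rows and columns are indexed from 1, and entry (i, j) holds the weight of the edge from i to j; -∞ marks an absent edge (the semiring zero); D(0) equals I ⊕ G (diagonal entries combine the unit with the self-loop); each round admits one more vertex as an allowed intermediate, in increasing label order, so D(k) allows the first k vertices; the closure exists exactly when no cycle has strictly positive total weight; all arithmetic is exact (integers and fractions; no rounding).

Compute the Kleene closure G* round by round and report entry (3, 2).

D(0):
  [0, -∞, 5]
  [5, 0, -∞]
  [-∞, -18, 0]
D(1):
  [0, -∞, 5]
  [5, 0, 10]
  [-∞, -18, 0]
D(2):
  [0, -∞, 5]
  [5, 0, 10]
  [-13, -18, 0]
D(3):
  [0, -13, 5]
  [5, 0, 10]
  [-13, -18, 0]
Answer: G*[3][2] = -18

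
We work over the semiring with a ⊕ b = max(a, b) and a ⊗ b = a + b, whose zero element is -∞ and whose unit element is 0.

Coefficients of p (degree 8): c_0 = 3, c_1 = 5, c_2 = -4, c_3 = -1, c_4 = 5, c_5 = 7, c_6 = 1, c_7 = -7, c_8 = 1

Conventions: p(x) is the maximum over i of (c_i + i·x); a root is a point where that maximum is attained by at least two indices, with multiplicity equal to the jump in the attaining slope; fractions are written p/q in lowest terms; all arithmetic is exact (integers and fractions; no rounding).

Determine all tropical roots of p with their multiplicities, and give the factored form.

hull edge (i=0, c=3) to (i=1, c=5): slope 2, span 1
hull edge (i=1, c=5) to (i=5, c=7): slope 1/2, span 4
hull edge (i=5, c=7) to (i=8, c=1): slope -2, span 3
Factored form: p(x) = 1 ⊗ (x ⊕ (-2)) ⊗ (x ⊕ (-1/2)) ⊗ (x ⊕ (-1/2)) ⊗ (x ⊕ (-1/2)) ⊗ (x ⊕ (-1/2)) ⊗ (x ⊕ 2) ⊗ (x ⊕ 2) ⊗ (x ⊕ 2)
Answer: roots = -2 (mult 1), -1/2 (mult 4), 2 (mult 3)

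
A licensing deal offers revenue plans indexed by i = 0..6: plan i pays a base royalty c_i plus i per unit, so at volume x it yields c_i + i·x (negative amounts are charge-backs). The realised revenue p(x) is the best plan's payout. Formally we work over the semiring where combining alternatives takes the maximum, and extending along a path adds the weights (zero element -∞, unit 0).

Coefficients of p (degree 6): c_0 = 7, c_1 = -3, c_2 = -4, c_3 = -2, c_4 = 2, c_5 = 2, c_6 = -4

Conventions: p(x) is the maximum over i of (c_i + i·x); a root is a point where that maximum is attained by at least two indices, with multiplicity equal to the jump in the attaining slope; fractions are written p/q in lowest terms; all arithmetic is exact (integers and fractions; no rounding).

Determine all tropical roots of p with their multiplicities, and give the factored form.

hull edge (i=0, c=7) to (i=5, c=2): slope -1, span 5
hull edge (i=5, c=2) to (i=6, c=-4): slope -6, span 1
Factored form: p(x) = -4 ⊗ (x ⊕ 1) ⊗ (x ⊕ 1) ⊗ (x ⊕ 1) ⊗ (x ⊕ 1) ⊗ (x ⊕ 1) ⊗ (x ⊕ 6)
Answer: roots = 1 (mult 5), 6 (mult 1)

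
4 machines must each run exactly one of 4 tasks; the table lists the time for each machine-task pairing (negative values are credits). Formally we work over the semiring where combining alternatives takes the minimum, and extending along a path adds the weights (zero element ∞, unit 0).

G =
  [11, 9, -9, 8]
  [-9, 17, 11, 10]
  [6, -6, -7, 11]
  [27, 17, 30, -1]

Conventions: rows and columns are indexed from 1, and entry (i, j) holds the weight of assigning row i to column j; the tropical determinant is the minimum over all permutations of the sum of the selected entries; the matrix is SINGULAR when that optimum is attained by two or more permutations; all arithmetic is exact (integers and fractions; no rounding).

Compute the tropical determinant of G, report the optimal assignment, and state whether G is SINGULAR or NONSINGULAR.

σ = (1, 2, 3, 4): 11 + 17 + (-7) + (-1) = 20
σ = (1, 2, 4, 3): 11 + 17 + 11 + 30 = 69
σ = (1, 3, 2, 4): 11 + 11 + (-6) + (-1) = 15
σ = (1, 3, 4, 2): 11 + 11 + 11 + 17 = 50
σ = (1, 4, 2, 3): 11 + 10 + (-6) + 30 = 45
σ = (1, 4, 3, 2): 11 + 10 + (-7) + 17 = 31
σ = (2, 1, 3, 4): 9 + (-9) + (-7) + (-1) = -8
σ = (2, 1, 4, 3): 9 + (-9) + 11 + 30 = 41
σ = (2, 3, 1, 4): 9 + 11 + 6 + (-1) = 25
σ = (2, 3, 4, 1): 9 + 11 + 11 + 27 = 58
σ = (2, 4, 1, 3): 9 + 10 + 6 + 30 = 55
σ = (2, 4, 3, 1): 9 + 10 + (-7) + 27 = 39
σ = (3, 1, 2, 4): (-9) + (-9) + (-6) + (-1) = -25
σ = (3, 1, 4, 2): (-9) + (-9) + 11 + 17 = 10
σ = (3, 2, 1, 4): (-9) + 17 + 6 + (-1) = 13
σ = (3, 2, 4, 1): (-9) + 17 + 11 + 27 = 46
σ = (3, 4, 1, 2): (-9) + 10 + 6 + 17 = 24
σ = (3, 4, 2, 1): (-9) + 10 + (-6) + 27 = 22
σ = (4, 1, 2, 3): 8 + (-9) + (-6) + 30 = 23
σ = (4, 1, 3, 2): 8 + (-9) + (-7) + 17 = 9
σ = (4, 2, 1, 3): 8 + 17 + 6 + 30 = 61
σ = (4, 2, 3, 1): 8 + 17 + (-7) + 27 = 45
σ = (4, 3, 1, 2): 8 + 11 + 6 + 17 = 42
σ = (4, 3, 2, 1): 8 + 11 + (-6) + 27 = 40
Optimal value attained by: σ = (3, 1, 2, 4).
Answer: det⊕(G) = -25; verdict: NONSINGULAR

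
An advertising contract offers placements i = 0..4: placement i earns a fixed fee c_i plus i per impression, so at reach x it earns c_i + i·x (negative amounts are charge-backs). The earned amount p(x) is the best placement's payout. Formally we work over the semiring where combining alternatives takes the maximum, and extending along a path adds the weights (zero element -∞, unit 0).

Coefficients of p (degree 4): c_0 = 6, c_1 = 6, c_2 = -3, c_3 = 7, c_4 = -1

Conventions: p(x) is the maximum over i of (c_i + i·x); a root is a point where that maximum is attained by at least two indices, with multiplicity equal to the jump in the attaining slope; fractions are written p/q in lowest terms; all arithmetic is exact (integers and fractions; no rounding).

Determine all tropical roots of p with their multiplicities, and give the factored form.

hull edge (i=0, c=6) to (i=3, c=7): slope 1/3, span 3
hull edge (i=3, c=7) to (i=4, c=-1): slope -8, span 1
Factored form: p(x) = -1 ⊗ (x ⊕ (-1/3)) ⊗ (x ⊕ (-1/3)) ⊗ (x ⊕ (-1/3)) ⊗ (x ⊕ 8)
Answer: roots = -1/3 (mult 3), 8 (mult 1)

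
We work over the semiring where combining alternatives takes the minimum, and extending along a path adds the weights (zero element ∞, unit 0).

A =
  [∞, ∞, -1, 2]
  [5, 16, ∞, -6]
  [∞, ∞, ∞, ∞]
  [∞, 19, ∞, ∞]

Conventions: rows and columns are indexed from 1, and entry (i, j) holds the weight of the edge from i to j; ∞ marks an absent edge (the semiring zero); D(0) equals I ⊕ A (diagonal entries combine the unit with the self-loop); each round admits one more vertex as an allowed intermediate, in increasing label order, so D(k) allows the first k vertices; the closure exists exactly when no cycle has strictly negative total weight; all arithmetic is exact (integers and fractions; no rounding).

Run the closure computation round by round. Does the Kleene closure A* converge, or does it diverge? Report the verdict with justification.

D(0):
  [0, ∞, -1, 2]
  [5, 0, ∞, -6]
  [∞, ∞, 0, ∞]
  [∞, 19, ∞, 0]
D(1):
  [0, ∞, -1, 2]
  [5, 0, 4, -6]
  [∞, ∞, 0, ∞]
  [∞, 19, ∞, 0]
D(2):
  [0, ∞, -1, 2]
  [5, 0, 4, -6]
  [∞, ∞, 0, ∞]
  [24, 19, 23, 0]
D(3):
  [0, ∞, -1, 2]
  [5, 0, 4, -6]
  [∞, ∞, 0, ∞]
  [24, 19, 23, 0]
D(4):
  [0, 21, -1, 2]
  [5, 0, 4, -6]
  [∞, ∞, 0, ∞]
  [24, 19, 23, 0]
Key observation: every diagonal entry stays at the unit through all rounds, so no improving cycle exists.
Answer: CONVERGES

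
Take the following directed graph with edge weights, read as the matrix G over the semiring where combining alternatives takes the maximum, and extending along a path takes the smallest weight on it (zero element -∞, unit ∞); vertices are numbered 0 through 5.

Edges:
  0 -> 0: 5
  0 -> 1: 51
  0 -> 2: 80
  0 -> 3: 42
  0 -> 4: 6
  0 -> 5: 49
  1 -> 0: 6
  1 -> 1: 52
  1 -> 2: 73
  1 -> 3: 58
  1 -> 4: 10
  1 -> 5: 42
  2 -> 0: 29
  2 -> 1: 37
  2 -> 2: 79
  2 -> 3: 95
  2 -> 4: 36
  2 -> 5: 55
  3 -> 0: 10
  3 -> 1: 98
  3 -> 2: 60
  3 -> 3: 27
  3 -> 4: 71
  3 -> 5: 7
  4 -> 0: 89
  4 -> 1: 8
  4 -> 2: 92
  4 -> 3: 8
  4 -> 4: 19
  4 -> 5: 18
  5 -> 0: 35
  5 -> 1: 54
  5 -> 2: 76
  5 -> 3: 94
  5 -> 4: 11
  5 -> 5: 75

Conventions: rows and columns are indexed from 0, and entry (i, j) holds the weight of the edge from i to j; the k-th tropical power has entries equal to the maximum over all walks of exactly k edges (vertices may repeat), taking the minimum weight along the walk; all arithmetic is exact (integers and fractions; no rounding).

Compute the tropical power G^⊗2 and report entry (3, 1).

G^⊗2:
  [35, 51, 79, 80, 42, 55]
  [35, 58, 73, 73, 58, 55]
  [36, 95, 79, 79, 71, 55]
  [71, 52, 73, 60, 36, 55]
  [29, 51, 80, 92, 36, 55]
  [35, 94, 76, 76, 71, 75]
Key observation: the optimum is the walk 3->1->1, with weight 98 min 52 = 52.
Optimal value attained by: walk 3->1->1.
Answer: (G^⊗2)[3][1] = 52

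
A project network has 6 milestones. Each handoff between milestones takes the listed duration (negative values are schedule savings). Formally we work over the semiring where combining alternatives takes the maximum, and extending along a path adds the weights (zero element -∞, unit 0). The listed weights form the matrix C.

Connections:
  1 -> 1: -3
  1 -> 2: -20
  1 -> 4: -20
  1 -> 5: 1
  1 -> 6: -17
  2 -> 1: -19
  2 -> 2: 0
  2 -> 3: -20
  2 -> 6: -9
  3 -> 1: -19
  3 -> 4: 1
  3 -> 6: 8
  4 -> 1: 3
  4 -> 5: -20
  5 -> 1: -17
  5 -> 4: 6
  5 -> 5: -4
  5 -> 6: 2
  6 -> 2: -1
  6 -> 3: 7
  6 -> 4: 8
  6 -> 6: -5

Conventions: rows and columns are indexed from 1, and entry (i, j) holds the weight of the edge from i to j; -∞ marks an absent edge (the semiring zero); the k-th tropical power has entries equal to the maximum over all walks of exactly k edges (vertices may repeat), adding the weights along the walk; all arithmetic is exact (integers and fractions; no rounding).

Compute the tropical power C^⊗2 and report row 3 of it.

C^⊗2:
  [-6, -18, -10, 7, -2, 3]
  [-19, 0, -2, -1, -18, -9]
  [4, 7, 15, 16, -18, 3]
  [0, -17, -∞, -14, 4, -14]
  [9, 1, 9, 10, -8, -2]
  [11, -1, 2, 8, -12, 15]
Answer: row 3 of C^⊗2 = [4, 7, 15, 16, -18, 3]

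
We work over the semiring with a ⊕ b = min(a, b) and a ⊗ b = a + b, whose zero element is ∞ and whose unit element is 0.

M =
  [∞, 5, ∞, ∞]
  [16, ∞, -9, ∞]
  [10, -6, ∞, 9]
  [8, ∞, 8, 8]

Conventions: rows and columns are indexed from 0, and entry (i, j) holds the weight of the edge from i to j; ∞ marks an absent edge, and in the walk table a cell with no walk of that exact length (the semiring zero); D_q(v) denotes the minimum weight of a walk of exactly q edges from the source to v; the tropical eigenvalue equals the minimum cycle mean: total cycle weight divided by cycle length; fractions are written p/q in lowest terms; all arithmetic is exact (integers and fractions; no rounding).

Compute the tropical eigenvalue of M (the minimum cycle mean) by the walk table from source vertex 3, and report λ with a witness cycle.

q=0: [∞, ∞, ∞, 0]
q=1: [8, ∞, 8, 8]
q=2: [16, 2, 16, 16]
q=3: [18, 10, -7, 24]
q=4: [3, -13, 1, 2]
Optimal cycle mean attained by: cycle 1->2->1, total (-9) + (-6), length 2.
Answer: λ = -15/2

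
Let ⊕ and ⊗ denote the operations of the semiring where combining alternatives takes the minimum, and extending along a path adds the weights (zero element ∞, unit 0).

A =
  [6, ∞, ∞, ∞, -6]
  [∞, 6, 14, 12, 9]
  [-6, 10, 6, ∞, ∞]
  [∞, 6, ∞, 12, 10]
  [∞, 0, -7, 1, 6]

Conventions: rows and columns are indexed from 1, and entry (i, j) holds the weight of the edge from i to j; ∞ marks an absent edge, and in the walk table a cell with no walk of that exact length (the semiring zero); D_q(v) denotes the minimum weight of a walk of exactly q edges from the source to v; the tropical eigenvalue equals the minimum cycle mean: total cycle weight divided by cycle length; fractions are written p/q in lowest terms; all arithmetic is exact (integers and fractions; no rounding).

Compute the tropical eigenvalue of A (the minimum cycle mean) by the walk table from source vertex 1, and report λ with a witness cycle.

q=0: [0, ∞, ∞, ∞, ∞]
q=1: [6, ∞, ∞, ∞, -6]
q=2: [12, -6, -13, -5, 0]
q=3: [-19, -3, -7, 1, 3]
q=4: [-13, 3, -4, 4, -25]
q=5: [-10, -25, -32, -24, -19]
Optimal cycle mean attained by: cycle 1->5->3->1, total (-6) + (-7) + (-6), length 3.
Answer: λ = -19/3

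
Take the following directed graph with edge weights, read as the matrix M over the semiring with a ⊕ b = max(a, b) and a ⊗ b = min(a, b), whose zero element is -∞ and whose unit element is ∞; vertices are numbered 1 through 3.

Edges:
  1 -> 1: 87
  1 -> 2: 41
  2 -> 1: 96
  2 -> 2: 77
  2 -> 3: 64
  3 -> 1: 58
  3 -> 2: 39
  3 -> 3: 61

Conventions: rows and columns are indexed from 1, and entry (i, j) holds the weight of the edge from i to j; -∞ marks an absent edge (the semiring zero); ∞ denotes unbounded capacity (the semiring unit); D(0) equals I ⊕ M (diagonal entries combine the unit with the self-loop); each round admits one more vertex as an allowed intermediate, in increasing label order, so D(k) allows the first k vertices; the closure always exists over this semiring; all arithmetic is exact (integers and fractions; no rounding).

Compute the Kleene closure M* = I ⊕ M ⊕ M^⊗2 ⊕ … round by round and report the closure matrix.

D(0):
  [∞, 41, -∞]
  [96, ∞, 64]
  [58, 39, ∞]
D(1):
  [∞, 41, -∞]
  [96, ∞, 64]
  [58, 41, ∞]
D(2):
  [∞, 41, 41]
  [96, ∞, 64]
  [58, 41, ∞]
D(3):
  [∞, 41, 41]
  [96, ∞, 64]
  [58, 41, ∞]
Answer: M* = [[∞, 41, 41], [96, ∞, 64], [58, 41, ∞]]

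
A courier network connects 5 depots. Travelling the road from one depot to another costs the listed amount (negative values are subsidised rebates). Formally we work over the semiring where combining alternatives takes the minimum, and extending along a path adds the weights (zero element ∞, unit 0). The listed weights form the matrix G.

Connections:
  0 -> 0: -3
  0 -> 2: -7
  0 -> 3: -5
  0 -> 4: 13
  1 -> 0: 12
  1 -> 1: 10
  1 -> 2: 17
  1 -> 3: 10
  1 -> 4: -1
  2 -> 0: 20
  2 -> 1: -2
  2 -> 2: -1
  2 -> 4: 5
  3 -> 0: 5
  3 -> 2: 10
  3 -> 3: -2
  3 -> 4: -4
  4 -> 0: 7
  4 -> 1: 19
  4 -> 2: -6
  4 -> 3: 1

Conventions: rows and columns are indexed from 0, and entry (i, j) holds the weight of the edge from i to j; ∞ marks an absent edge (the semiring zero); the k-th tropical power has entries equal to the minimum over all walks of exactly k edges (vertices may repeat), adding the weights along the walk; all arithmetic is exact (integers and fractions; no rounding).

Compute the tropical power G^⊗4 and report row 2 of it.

G^⊗2:
  [-6, -9, -10, -8, -9]
  [6, 15, -7, 0, 6]
  [10, -3, -2, 6, -3]
  [2, 8, -10, -4, -6]
  [4, -8, -7, -1, -3]
G^⊗3:
  [-9, -12, -15, -11, -12]
  [3, -9, -8, -2, -4]
  [4, -4, -9, -2, -4]
  [-1, -12, -12, -6, -8]
  [1, -9, -9, -3, -9]
G^⊗4:
  [-12, -17, -18, -14, -15]
  [0, -10, -10, -4, -10]
  [1, -11, -10, -4, -6]
  [-4, -14, -14, -8, -13]
  [-2, -11, -15, -8, -10]
Answer: row 2 of G^⊗4 = [1, -11, -10, -4, -6]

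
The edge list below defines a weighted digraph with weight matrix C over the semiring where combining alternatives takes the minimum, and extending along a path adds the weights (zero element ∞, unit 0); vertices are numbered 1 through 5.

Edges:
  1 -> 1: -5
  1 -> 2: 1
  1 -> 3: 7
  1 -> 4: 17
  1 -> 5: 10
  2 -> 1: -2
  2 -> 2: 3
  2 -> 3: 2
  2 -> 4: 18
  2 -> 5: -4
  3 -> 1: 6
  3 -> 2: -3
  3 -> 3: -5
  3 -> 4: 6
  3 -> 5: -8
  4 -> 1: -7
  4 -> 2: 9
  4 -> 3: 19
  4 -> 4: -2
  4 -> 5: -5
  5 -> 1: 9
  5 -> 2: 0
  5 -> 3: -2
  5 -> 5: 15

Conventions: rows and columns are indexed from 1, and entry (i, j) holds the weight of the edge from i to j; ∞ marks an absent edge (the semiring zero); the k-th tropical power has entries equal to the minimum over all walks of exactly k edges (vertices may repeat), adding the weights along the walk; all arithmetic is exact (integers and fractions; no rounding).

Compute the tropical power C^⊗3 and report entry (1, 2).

C^⊗2:
  [-10, -4, 2, 12, -3]
  [-7, -4, -6, 8, -6]
  [-5, -8, -10, 1, -13]
  [-12, -6, -7, -4, -7]
  [-2, -5, -7, 4, -10]
C^⊗3:
  [-15, -9, -5, 7, -8]
  [-12, -9, -11, 0, -14]
  [-10, -13, -15, -4, -18]
  [-17, -11, -12, -6, -15]
  [-7, -10, -12, -1, -15]
Key observation: the optimum is the walk 1->1->1->2, with weight (-5) + (-5) + 1 = -9.
Optimal value attained by: walk 1->1->1->2.
Answer: (C^⊗3)[1][2] = -9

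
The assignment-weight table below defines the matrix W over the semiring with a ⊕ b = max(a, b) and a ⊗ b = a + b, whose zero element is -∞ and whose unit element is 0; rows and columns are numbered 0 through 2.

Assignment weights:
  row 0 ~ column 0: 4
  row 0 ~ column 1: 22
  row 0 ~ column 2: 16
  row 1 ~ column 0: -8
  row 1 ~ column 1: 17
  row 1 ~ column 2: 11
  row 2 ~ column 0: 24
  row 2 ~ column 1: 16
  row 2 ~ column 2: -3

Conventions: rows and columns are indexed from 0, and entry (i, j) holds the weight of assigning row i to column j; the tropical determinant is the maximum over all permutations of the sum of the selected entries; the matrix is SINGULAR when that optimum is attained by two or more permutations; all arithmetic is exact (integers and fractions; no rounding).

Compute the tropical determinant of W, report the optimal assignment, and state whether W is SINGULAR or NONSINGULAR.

σ = (0, 1, 2): 4 + 17 + (-3) = 18
σ = (0, 2, 1): 4 + 11 + 16 = 31
σ = (1, 0, 2): 22 + (-8) + (-3) = 11
σ = (1, 2, 0): 22 + 11 + 24 = 57
σ = (2, 0, 1): 16 + (-8) + 16 = 24
σ = (2, 1, 0): 16 + 17 + 24 = 57
Optimal value attained by: σ = (1, 2, 0).
Answer: det⊕(W) = 57; verdict: SINGULAR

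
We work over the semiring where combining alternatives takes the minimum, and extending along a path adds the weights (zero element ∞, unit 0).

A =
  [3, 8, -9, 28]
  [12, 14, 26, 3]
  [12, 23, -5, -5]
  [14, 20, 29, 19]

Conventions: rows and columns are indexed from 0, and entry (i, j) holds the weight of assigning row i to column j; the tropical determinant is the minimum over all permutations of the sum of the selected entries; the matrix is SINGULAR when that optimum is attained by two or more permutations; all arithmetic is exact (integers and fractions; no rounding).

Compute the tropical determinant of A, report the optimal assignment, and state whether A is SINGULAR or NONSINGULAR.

σ = (0, 1, 2, 3): 3 + 14 + (-5) + 19 = 31
σ = (0, 1, 3, 2): 3 + 14 + (-5) + 29 = 41
σ = (0, 2, 1, 3): 3 + 26 + 23 + 19 = 71
σ = (0, 2, 3, 1): 3 + 26 + (-5) + 20 = 44
σ = (0, 3, 1, 2): 3 + 3 + 23 + 29 = 58
σ = (0, 3, 2, 1): 3 + 3 + (-5) + 20 = 21
σ = (1, 0, 2, 3): 8 + 12 + (-5) + 19 = 34
σ = (1, 0, 3, 2): 8 + 12 + (-5) + 29 = 44
σ = (1, 2, 0, 3): 8 + 26 + 12 + 19 = 65
σ = (1, 2, 3, 0): 8 + 26 + (-5) + 14 = 43
σ = (1, 3, 0, 2): 8 + 3 + 12 + 29 = 52
σ = (1, 3, 2, 0): 8 + 3 + (-5) + 14 = 20
σ = (2, 0, 1, 3): (-9) + 12 + 23 + 19 = 45
σ = (2, 0, 3, 1): (-9) + 12 + (-5) + 20 = 18
σ = (2, 1, 0, 3): (-9) + 14 + 12 + 19 = 36
σ = (2, 1, 3, 0): (-9) + 14 + (-5) + 14 = 14
σ = (2, 3, 0, 1): (-9) + 3 + 12 + 20 = 26
σ = (2, 3, 1, 0): (-9) + 3 + 23 + 14 = 31
σ = (3, 0, 1, 2): 28 + 12 + 23 + 29 = 92
σ = (3, 0, 2, 1): 28 + 12 + (-5) + 20 = 55
σ = (3, 1, 0, 2): 28 + 14 + 12 + 29 = 83
σ = (3, 1, 2, 0): 28 + 14 + (-5) + 14 = 51
σ = (3, 2, 0, 1): 28 + 26 + 12 + 20 = 86
σ = (3, 2, 1, 0): 28 + 26 + 23 + 14 = 91
Optimal value attained by: σ = (2, 1, 3, 0).
Answer: det⊕(A) = 14; verdict: NONSINGULAR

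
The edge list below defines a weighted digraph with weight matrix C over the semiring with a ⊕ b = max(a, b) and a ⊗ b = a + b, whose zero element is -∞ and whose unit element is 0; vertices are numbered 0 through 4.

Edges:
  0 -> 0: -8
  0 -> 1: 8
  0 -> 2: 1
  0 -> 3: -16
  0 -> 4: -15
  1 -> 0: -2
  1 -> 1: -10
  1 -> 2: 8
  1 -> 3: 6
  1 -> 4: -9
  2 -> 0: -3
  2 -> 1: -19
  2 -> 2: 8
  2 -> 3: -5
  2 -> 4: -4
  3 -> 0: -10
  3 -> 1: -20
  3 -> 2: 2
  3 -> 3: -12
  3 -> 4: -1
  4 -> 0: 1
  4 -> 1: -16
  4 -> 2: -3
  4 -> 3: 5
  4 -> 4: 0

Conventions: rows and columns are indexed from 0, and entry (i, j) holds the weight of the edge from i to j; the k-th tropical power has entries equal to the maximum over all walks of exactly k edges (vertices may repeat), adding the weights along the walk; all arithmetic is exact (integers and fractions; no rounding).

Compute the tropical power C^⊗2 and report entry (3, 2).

C^⊗2:
  [6, 0, 16, 14, -1]
  [5, 6, 16, 3, 5]
  [5, 5, 16, 3, 4]
  [0, -2, 10, 4, -1]
  [1, 9, 7, 5, 4]
Key observation: the optimum is the walk 3->2->2, with weight 2 + 8 = 10.
Optimal value attained by: walk 3->2->2.
Answer: (C^⊗2)[3][2] = 10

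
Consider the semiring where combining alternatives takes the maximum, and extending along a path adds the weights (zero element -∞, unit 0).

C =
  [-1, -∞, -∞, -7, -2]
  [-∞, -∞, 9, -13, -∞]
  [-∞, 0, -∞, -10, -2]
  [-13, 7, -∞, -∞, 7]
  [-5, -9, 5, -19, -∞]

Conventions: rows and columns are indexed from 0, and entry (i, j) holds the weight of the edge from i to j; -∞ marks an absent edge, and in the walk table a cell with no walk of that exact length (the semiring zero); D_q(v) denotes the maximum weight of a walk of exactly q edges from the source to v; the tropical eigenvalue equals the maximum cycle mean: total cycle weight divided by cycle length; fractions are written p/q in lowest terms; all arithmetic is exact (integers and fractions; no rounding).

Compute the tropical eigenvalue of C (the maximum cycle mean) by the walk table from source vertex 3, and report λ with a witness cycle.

q=0: [-∞, -∞, -∞, 0, -∞]
q=1: [-13, 7, -∞, -∞, 7]
q=2: [2, -2, 16, -6, -15]
q=3: [1, 16, 7, 6, 14]
q=4: [9, 13, 25, 3, 13]
q=5: [8, 25, 22, 15, 23]
Optimal cycle mean attained by: cycle 1->2->1, total 9 + 0, length 2.
Answer: λ = 9/2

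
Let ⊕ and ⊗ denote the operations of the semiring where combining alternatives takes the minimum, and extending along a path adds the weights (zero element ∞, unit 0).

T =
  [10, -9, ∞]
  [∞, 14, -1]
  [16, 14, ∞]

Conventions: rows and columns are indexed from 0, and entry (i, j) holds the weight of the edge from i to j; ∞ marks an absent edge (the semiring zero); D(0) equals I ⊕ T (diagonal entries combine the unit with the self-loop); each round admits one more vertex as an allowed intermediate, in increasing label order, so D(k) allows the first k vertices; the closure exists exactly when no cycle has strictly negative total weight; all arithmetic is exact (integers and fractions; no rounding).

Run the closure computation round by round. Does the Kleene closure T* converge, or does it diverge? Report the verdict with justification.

D(0):
  [0, -9, ∞]
  [∞, 0, -1]
  [16, 14, 0]
D(1):
  [0, -9, ∞]
  [∞, 0, -1]
  [16, 7, 0]
D(2):
  [0, -9, -10]
  [∞, 0, -1]
  [16, 7, 0]
D(3):
  [0, -9, -10]
  [15, 0, -1]
  [16, 7, 0]
Key observation: every diagonal entry stays at the unit through all rounds, so no improving cycle exists.
Answer: CONVERGES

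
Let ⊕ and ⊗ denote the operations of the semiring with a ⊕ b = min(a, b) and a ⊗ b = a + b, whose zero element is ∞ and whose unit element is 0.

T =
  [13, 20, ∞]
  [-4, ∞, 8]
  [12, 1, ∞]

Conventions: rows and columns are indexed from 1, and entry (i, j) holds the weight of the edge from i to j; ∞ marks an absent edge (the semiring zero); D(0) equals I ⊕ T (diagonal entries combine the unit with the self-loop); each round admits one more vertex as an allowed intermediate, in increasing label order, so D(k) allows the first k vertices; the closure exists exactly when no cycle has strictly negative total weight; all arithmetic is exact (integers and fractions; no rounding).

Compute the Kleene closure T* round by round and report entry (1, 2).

D(0):
  [0, 20, ∞]
  [-4, 0, 8]
  [12, 1, 0]
D(1):
  [0, 20, ∞]
  [-4, 0, 8]
  [12, 1, 0]
D(2):
  [0, 20, 28]
  [-4, 0, 8]
  [-3, 1, 0]
D(3):
  [0, 20, 28]
  [-4, 0, 8]
  [-3, 1, 0]
Answer: T*[1][2] = 20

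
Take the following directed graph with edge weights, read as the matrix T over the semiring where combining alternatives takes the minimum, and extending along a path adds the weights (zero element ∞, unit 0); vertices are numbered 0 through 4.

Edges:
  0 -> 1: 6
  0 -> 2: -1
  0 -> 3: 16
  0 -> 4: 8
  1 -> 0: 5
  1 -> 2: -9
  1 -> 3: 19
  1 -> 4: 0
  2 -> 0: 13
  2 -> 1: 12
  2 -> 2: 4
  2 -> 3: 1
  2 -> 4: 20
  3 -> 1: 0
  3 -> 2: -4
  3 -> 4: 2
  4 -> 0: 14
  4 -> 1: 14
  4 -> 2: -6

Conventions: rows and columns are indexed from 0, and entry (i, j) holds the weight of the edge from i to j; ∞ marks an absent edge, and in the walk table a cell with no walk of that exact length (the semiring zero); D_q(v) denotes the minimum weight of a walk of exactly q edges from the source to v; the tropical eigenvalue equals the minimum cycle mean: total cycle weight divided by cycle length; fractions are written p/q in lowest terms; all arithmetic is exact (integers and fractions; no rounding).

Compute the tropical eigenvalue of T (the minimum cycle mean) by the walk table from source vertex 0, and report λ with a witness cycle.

q=0: [0, ∞, ∞, ∞, ∞]
q=1: [∞, 6, -1, 16, 8]
q=2: [11, 11, -3, 0, 6]
q=3: [10, 0, -4, -2, 2]
q=4: [5, -2, -9, -3, 0]
q=5: [3, -3, -11, -8, -2]
Optimal cycle mean attained by: cycle 1->2->3->1, total (-9) + 1 + 0, length 3.
Answer: λ = -8/3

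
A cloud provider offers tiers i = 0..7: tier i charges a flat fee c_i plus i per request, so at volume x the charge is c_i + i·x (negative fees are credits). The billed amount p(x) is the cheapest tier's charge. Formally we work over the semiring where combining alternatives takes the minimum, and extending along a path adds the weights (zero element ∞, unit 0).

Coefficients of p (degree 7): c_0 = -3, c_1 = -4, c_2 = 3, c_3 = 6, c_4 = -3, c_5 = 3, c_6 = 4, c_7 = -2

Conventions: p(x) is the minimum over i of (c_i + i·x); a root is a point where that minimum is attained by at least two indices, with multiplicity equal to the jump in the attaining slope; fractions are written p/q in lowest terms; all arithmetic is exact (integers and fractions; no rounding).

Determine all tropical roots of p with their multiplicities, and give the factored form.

hull edge (i=0, c=-3) to (i=1, c=-4): slope -1, span 1
hull edge (i=1, c=-4) to (i=7, c=-2): slope 1/3, span 6
Factored form: p(x) = -2 ⊗ (x ⊕ (-1/3)) ⊗ (x ⊕ (-1/3)) ⊗ (x ⊕ (-1/3)) ⊗ (x ⊕ (-1/3)) ⊗ (x ⊕ (-1/3)) ⊗ (x ⊕ (-1/3)) ⊗ (x ⊕ 1)
Answer: roots = -1/3 (mult 6), 1 (mult 1)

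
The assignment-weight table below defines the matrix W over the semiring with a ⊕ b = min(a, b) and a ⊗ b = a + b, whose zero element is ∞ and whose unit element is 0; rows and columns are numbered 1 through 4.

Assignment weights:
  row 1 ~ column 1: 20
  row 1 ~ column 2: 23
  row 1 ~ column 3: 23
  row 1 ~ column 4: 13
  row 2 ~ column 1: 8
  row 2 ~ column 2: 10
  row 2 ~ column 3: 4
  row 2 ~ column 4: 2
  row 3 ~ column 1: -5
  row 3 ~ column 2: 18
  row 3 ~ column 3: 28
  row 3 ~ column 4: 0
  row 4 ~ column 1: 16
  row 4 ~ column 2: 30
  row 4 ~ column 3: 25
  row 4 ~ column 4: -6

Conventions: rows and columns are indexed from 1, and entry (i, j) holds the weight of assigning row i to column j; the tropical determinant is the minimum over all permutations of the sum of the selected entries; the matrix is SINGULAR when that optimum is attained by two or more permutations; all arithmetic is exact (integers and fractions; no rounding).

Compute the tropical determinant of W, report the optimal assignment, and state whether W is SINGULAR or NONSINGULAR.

σ = (1, 2, 3, 4): 20 + 10 + 28 + (-6) = 52
σ = (1, 2, 4, 3): 20 + 10 + 0 + 25 = 55
σ = (1, 3, 2, 4): 20 + 4 + 18 + (-6) = 36
σ = (1, 3, 4, 2): 20 + 4 + 0 + 30 = 54
σ = (1, 4, 2, 3): 20 + 2 + 18 + 25 = 65
σ = (1, 4, 3, 2): 20 + 2 + 28 + 30 = 80
σ = (2, 1, 3, 4): 23 + 8 + 28 + (-6) = 53
σ = (2, 1, 4, 3): 23 + 8 + 0 + 25 = 56
σ = (2, 3, 1, 4): 23 + 4 + (-5) + (-6) = 16
σ = (2, 3, 4, 1): 23 + 4 + 0 + 16 = 43
σ = (2, 4, 1, 3): 23 + 2 + (-5) + 25 = 45
σ = (2, 4, 3, 1): 23 + 2 + 28 + 16 = 69
σ = (3, 1, 2, 4): 23 + 8 + 18 + (-6) = 43
σ = (3, 1, 4, 2): 23 + 8 + 0 + 30 = 61
σ = (3, 2, 1, 4): 23 + 10 + (-5) + (-6) = 22
σ = (3, 2, 4, 1): 23 + 10 + 0 + 16 = 49
σ = (3, 4, 1, 2): 23 + 2 + (-5) + 30 = 50
σ = (3, 4, 2, 1): 23 + 2 + 18 + 16 = 59
σ = (4, 1, 2, 3): 13 + 8 + 18 + 25 = 64
σ = (4, 1, 3, 2): 13 + 8 + 28 + 30 = 79
σ = (4, 2, 1, 3): 13 + 10 + (-5) + 25 = 43
σ = (4, 2, 3, 1): 13 + 10 + 28 + 16 = 67
σ = (4, 3, 1, 2): 13 + 4 + (-5) + 30 = 42
σ = (4, 3, 2, 1): 13 + 4 + 18 + 16 = 51
Optimal value attained by: σ = (2, 3, 1, 4).
Answer: det⊕(W) = 16; verdict: NONSINGULAR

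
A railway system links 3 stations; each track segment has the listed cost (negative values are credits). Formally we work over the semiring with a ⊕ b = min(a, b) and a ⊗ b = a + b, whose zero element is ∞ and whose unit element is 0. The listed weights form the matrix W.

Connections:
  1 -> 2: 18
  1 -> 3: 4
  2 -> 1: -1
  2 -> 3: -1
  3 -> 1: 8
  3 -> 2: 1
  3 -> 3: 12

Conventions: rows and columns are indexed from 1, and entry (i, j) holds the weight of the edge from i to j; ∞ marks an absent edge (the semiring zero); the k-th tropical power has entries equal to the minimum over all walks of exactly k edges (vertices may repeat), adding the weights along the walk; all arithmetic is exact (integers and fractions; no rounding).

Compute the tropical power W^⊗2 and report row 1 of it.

W^⊗2:
  [12, 5, 16]
  [7, 0, 3]
  [0, 13, 0]
Answer: row 1 of W^⊗2 = [12, 5, 16]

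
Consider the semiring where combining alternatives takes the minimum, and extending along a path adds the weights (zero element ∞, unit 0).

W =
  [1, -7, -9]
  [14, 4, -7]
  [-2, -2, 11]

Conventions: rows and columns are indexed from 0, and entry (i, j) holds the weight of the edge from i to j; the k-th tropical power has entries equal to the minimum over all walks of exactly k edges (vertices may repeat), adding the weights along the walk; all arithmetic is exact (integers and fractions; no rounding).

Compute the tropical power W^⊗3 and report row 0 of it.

W^⊗2:
  [-11, -11, -14]
  [-9, -9, -3]
  [-1, -9, -11]
W^⊗3:
  [-16, -18, -20]
  [-8, -16, -18]
  [-13, -13, -16]
Answer: row 0 of W^⊗3 = [-16, -18, -20]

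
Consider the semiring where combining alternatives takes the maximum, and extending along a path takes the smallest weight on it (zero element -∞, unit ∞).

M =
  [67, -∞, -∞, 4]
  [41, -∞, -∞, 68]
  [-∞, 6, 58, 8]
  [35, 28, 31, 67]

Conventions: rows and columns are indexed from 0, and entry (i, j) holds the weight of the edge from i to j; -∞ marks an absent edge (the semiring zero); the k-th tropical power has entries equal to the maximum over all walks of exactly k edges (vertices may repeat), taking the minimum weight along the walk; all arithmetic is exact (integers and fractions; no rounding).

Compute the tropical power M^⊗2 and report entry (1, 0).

M^⊗2:
  [67, 4, 4, 4]
  [41, 28, 31, 67]
  [8, 8, 58, 8]
  [35, 28, 31, 67]
Key observation: the optimum is the walk 1->0->0, with weight 41 min 67 = 41.
Optimal value attained by: walk 1->0->0.
Answer: (M^⊗2)[1][0] = 41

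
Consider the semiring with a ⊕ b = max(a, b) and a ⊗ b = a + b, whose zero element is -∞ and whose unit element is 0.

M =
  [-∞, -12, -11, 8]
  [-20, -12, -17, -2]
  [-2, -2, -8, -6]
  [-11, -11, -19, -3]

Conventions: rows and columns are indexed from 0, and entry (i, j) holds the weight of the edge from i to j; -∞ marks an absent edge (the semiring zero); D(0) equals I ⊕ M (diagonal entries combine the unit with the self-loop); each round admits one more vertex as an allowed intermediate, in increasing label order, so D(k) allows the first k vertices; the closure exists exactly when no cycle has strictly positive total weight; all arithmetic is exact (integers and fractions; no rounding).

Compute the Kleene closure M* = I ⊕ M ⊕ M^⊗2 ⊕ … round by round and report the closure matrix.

D(0):
  [0, -12, -11, 8]
  [-20, 0, -17, -2]
  [-2, -2, 0, -6]
  [-11, -11, -19, 0]
D(1):
  [0, -12, -11, 8]
  [-20, 0, -17, -2]
  [-2, -2, 0, 6]
  [-11, -11, -19, 0]
D(2):
  [0, -12, -11, 8]
  [-20, 0, -17, -2]
  [-2, -2, 0, 6]
  [-11, -11, -19, 0]
D(3):
  [0, -12, -11, 8]
  [-19, 0, -17, -2]
  [-2, -2, 0, 6]
  [-11, -11, -19, 0]
D(4):
  [0, -3, -11, 8]
  [-13, 0, -17, -2]
  [-2, -2, 0, 6]
  [-11, -11, -19, 0]
Answer: M* = [[0, -3, -11, 8], [-13, 0, -17, -2], [-2, -2, 0, 6], [-11, -11, -19, 0]]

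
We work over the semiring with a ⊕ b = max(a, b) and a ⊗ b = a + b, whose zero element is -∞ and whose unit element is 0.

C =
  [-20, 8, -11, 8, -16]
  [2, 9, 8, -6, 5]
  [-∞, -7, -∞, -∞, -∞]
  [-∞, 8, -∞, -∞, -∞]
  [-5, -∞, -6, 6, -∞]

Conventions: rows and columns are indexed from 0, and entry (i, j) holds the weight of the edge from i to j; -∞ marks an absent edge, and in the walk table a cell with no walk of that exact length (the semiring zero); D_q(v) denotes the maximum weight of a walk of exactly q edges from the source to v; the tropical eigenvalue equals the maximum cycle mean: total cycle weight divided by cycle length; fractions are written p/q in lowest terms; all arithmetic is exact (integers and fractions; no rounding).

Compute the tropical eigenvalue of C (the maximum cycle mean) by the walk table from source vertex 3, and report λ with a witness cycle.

q=0: [-∞, -∞, -∞, 0, -∞]
q=1: [-∞, 8, -∞, -∞, -∞]
q=2: [10, 17, 16, 2, 13]
q=3: [19, 26, 25, 19, 22]
q=4: [28, 35, 34, 28, 31]
q=5: [37, 44, 43, 37, 40]
Optimal cycle mean attained by: cycle 1->1, total 9, length 1.
Answer: λ = 9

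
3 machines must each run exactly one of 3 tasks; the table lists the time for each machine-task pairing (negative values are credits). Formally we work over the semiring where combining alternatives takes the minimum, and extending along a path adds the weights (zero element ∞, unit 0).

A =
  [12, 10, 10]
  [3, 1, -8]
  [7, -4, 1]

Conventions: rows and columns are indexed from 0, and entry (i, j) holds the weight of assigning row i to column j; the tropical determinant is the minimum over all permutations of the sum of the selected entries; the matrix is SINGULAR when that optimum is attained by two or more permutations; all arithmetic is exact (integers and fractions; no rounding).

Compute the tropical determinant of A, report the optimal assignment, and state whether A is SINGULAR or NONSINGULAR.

σ = (0, 1, 2): 12 + 1 + 1 = 14
σ = (0, 2, 1): 12 + (-8) + (-4) = 0
σ = (1, 0, 2): 10 + 3 + 1 = 14
σ = (1, 2, 0): 10 + (-8) + 7 = 9
σ = (2, 0, 1): 10 + 3 + (-4) = 9
σ = (2, 1, 0): 10 + 1 + 7 = 18
Optimal value attained by: σ = (0, 2, 1).
Answer: det⊕(A) = 0; verdict: NONSINGULAR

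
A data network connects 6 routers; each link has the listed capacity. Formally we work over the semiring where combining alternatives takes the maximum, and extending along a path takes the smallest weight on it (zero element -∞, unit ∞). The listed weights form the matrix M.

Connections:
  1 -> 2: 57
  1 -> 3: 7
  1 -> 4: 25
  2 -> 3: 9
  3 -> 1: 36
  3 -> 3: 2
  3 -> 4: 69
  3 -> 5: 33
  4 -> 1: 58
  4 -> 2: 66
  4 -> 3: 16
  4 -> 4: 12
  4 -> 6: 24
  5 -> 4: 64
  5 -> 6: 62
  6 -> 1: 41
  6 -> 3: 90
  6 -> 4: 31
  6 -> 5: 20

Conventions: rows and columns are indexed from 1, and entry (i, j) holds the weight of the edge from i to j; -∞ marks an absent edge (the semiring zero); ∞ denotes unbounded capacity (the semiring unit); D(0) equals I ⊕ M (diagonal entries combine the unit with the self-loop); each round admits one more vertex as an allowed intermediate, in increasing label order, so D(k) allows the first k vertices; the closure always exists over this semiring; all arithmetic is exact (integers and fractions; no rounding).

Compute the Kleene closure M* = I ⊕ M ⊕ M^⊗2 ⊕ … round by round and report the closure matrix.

D(0):
  [∞, 57, 7, 25, -∞, -∞]
  [-∞, ∞, 9, -∞, -∞, -∞]
  [36, -∞, ∞, 69, 33, -∞]
  [58, 66, 16, ∞, -∞, 24]
  [-∞, -∞, -∞, 64, ∞, 62]
  [41, -∞, 90, 31, 20, ∞]
D(1):
  [∞, 57, 7, 25, -∞, -∞]
  [-∞, ∞, 9, -∞, -∞, -∞]
  [36, 36, ∞, 69, 33, -∞]
  [58, 66, 16, ∞, -∞, 24]
  [-∞, -∞, -∞, 64, ∞, 62]
  [41, 41, 90, 31, 20, ∞]
D(2):
  [∞, 57, 9, 25, -∞, -∞]
  [-∞, ∞, 9, -∞, -∞, -∞]
  [36, 36, ∞, 69, 33, -∞]
  [58, 66, 16, ∞, -∞, 24]
  [-∞, -∞, -∞, 64, ∞, 62]
  [41, 41, 90, 31, 20, ∞]
D(3):
  [∞, 57, 9, 25, 9, -∞]
  [9, ∞, 9, 9, 9, -∞]
  [36, 36, ∞, 69, 33, -∞]
  [58, 66, 16, ∞, 16, 24]
  [-∞, -∞, -∞, 64, ∞, 62]
  [41, 41, 90, 69, 33, ∞]
D(4):
  [∞, 57, 16, 25, 16, 24]
  [9, ∞, 9, 9, 9, 9]
  [58, 66, ∞, 69, 33, 24]
  [58, 66, 16, ∞, 16, 24]
  [58, 64, 16, 64, ∞, 62]
  [58, 66, 90, 69, 33, ∞]
D(5):
  [∞, 57, 16, 25, 16, 24]
  [9, ∞, 9, 9, 9, 9]
  [58, 66, ∞, 69, 33, 33]
  [58, 66, 16, ∞, 16, 24]
  [58, 64, 16, 64, ∞, 62]
  [58, 66, 90, 69, 33, ∞]
D(6):
  [∞, 57, 24, 25, 24, 24]
  [9, ∞, 9, 9, 9, 9]
  [58, 66, ∞, 69, 33, 33]
  [58, 66, 24, ∞, 24, 24]
  [58, 64, 62, 64, ∞, 62]
  [58, 66, 90, 69, 33, ∞]
Answer: M* = [[∞, 57, 24, 25, 24, 24], [9, ∞, 9, 9, 9, 9], [58, 66, ∞, 69, 33, 33], [58, 66, 24, ∞, 24, 24], [58, 64, 62, 64, ∞, 62], [58, 66, 90, 69, 33, ∞]]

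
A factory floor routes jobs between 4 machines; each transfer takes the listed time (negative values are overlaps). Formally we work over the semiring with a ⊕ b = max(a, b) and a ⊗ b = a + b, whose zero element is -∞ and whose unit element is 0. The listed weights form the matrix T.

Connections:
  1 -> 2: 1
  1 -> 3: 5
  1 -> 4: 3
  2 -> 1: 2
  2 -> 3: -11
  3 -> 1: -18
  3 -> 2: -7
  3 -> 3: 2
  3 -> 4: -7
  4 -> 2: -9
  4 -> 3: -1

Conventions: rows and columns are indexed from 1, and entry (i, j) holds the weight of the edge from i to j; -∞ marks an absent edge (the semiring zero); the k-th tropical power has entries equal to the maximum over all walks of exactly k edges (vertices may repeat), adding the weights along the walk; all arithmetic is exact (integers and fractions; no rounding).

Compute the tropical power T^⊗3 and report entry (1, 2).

T^⊗2:
  [3, -2, 7, -2]
  [-29, 3, 7, 5]
  [-5, -5, 4, -5]
  [-7, -8, 1, -8]
T^⊗3:
  [0, 4, 9, 6]
  [5, 0, 9, 0]
  [-3, -3, 6, -2]
  [-6, -6, 3, -4]
Key observation: the optimum is the walk 1->2->1->2, with weight 1 + 2 + 1 = 4.
Optimal value attained by: walk 1->2->1->2.
Answer: (T^⊗3)[1][2] = 4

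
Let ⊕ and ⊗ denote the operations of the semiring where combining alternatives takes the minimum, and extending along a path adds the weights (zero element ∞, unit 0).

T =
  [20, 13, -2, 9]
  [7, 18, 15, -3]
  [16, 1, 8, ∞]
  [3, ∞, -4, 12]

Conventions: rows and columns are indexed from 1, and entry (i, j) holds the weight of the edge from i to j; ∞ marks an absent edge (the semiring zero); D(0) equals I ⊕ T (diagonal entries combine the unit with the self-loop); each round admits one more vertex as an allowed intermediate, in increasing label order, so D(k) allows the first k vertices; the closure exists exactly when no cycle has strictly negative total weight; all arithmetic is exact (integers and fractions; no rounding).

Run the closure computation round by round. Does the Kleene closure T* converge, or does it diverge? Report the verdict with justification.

D(0):
  [0, 13, -2, 9]
  [7, 0, 15, -3]
  [16, 1, 0, ∞]
  [3, ∞, -4, 0]
D(1):
  [0, 13, -2, 9]
  [7, 0, 5, -3]
  [16, 1, 0, 25]
  [3, 16, -4, 0]
D(2):
  [0, 13, -2, 9]
  [7, 0, 5, -3]
  [8, 1, 0, -2]
  [3, 16, -4, 0]
Detection: at round 3, diagonal entry (4, 4) turns strictly negative.
Key observation: the cycle 4->1->3->2->4 has total weight 3 + (-2) + 1 + (-3), which is strictly negative.
Answer: DIVERGES — negative cycle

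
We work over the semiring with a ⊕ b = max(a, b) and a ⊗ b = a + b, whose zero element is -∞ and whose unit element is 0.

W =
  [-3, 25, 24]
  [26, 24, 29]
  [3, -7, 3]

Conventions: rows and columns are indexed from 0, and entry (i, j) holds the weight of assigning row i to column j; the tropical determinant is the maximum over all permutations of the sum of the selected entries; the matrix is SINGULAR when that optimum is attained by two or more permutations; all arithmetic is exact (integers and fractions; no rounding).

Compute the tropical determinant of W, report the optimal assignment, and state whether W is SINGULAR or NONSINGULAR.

σ = (0, 1, 2): (-3) + 24 + 3 = 24
σ = (0, 2, 1): (-3) + 29 + (-7) = 19
σ = (1, 0, 2): 25 + 26 + 3 = 54
σ = (1, 2, 0): 25 + 29 + 3 = 57
σ = (2, 0, 1): 24 + 26 + (-7) = 43
σ = (2, 1, 0): 24 + 24 + 3 = 51
Optimal value attained by: σ = (1, 2, 0).
Answer: det⊕(W) = 57; verdict: NONSINGULAR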